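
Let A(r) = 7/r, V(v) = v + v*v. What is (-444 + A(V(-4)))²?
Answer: 28313041/144 ≈ 1.9662e+5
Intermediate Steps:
V(v) = v + v²
(-444 + A(V(-4)))² = (-444 + 7/((-4*(1 - 4))))² = (-444 + 7/((-4*(-3))))² = (-444 + 7/12)² = (-5321/12)² = 28313041/144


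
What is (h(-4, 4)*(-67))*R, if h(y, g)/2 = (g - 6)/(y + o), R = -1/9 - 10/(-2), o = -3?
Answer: -11792/63 ≈ -187.17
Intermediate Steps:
R = 44/9 (R = -1*⅑ - 10*(-½) = -⅑ + 5 = 44/9 ≈ 4.8889)
h(y, g) = 2*(-6 + g)/(-3 + y) (h(y, g) = 2*((g - 6)/(y - 3)) = 2*((-6 + g)/(-3 + y)) = 2*(-6 + g)/(-3 + y))
(h(-4, 4)*(-67))*R = ((2*(-6 + 4)/(-3 - 4))*(-67))*(44/9) = ((2*(-2)/(-7))*(-67))*(44/9) = ((2*(-⅐)*(-2))*(-67))*(44/9) = ((4/7)*(-67))*(44/9) = -268/7*44/9 = -11792/63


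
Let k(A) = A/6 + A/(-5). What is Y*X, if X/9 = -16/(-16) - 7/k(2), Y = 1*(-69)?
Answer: -65826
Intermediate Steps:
k(A) = -A/30 (k(A) = A*(1/6) + A*(-1/5) = A/6 - A/5 = -A/30)
Y = -69
X = 954 (X = 9*(-16/(-16) - 7/((-1/30*2))) = 9*(-16*(-1/16) - 7/(-1/15)) = 9*(1 - 7*(-15)) = 9*(1 + 105) = 9*106 = 954)
Y*X = -69*954 = -65826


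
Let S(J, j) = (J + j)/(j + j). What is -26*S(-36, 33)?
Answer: 13/11 ≈ 1.1818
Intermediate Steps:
S(J, j) = (J + j)/(2*j) (S(J, j) = (J + j)/((2*j)) = (J + j)*(1/(2*j)) = (J + j)/(2*j))
-26*S(-36, 33) = -13*(-36 + 33)/33 = -13*(-3)/33 = -26*(-1/22) = 13/11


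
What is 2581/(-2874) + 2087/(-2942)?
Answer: -3397835/2113827 ≈ -1.6074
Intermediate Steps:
2581/(-2874) + 2087/(-2942) = 2581*(-1/2874) + 2087*(-1/2942) = -2581/2874 - 2087/2942 = -3397835/2113827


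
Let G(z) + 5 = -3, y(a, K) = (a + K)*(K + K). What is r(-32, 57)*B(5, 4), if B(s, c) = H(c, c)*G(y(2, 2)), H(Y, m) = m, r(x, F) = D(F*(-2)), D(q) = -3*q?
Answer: -10944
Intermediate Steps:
r(x, F) = 6*F (r(x, F) = -3*F*(-2) = -(-6)*F = 6*F)
y(a, K) = 2*K*(K + a) (y(a, K) = (K + a)*(2*K) = 2*K*(K + a))
G(z) = -8 (G(z) = -5 - 3 = -8)
B(s, c) = -8*c (B(s, c) = c*(-8) = -8*c)
r(-32, 57)*B(5, 4) = (6*57)*(-8*4) = 342*(-32) = -10944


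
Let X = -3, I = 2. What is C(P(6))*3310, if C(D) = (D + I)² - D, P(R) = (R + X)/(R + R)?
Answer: 127435/8 ≈ 15929.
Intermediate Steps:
P(R) = (-3 + R)/(2*R) (P(R) = (R - 3)/(R + R) = (-3 + R)/((2*R)) = (-3 + R)*(1/(2*R)) = (-3 + R)/(2*R))
C(D) = (2 + D)² - D (C(D) = (D + 2)² - D = (2 + D)² - D)
C(P(6))*3310 = ((2 + (½)*(-3 + 6)/6)² - (-3 + 6)/(2*6))*3310 = ((2 + (½)*(⅙)*3)² - 3/(2*6))*3310 = ((2 + ¼)² - 1*¼)*3310 = ((9/4)² - ¼)*3310 = (81/16 - ¼)*3310 = (77/16)*3310 = 127435/8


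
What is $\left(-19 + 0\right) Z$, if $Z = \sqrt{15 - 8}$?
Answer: $- 19 \sqrt{7} \approx -50.269$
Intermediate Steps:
$Z = \sqrt{7} \approx 2.6458$
$\left(-19 + 0\right) Z = \left(-19 + 0\right) \sqrt{7} = - 19 \sqrt{7}$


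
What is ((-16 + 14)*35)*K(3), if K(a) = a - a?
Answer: 0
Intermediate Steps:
K(a) = 0
((-16 + 14)*35)*K(3) = ((-16 + 14)*35)*0 = -2*35*0 = -70*0 = 0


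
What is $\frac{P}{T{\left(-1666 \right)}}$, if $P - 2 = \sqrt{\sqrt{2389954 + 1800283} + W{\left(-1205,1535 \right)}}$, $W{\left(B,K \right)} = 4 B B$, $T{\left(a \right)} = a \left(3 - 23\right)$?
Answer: $\frac{1}{16660} + \frac{\sqrt{5808100 + \sqrt{4190237}}}{33320} \approx 0.072402$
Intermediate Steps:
$T{\left(a \right)} = - 20 a$ ($T{\left(a \right)} = a \left(-20\right) = - 20 a$)
$W{\left(B,K \right)} = 4 B^{2}$
$P = 2 + \sqrt{5808100 + \sqrt{4190237}}$ ($P = 2 + \sqrt{\sqrt{2389954 + 1800283} + 4 \left(-1205\right)^{2}} = 2 + \sqrt{\sqrt{4190237} + 4 \cdot 1452025} = 2 + \sqrt{\sqrt{4190237} + 5808100} = 2 + \sqrt{5808100 + \sqrt{4190237}} \approx 2412.4$)
$\frac{P}{T{\left(-1666 \right)}} = \frac{2 + \sqrt{5808100 + \sqrt{4190237}}}{\left(-20\right) \left(-1666\right)} = \frac{2 + \sqrt{5808100 + \sqrt{4190237}}}{33320} = \left(2 + \sqrt{5808100 + \sqrt{4190237}}\right) \frac{1}{33320} = \frac{1}{16660} + \frac{\sqrt{5808100 + \sqrt{4190237}}}{33320}$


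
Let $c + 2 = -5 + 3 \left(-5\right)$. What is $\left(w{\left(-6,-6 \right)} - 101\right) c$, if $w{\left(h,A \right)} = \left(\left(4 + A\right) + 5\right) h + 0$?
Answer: $2618$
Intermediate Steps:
$c = -22$ ($c = -2 + \left(-5 + 3 \left(-5\right)\right) = -2 - 20 = -22$)
$w{\left(h,A \right)} = h \left(9 + A\right)$ ($w{\left(h,A \right)} = \left(9 + A\right) h + 0 = h \left(9 + A\right) + 0 = h \left(9 + A\right)$)
$\left(w{\left(-6,-6 \right)} - 101\right) c = \left(- 6 \left(9 - 6\right) - 101\right) \left(-22\right) = \left(\left(-6\right) 3 - 101\right) \left(-22\right) = \left(-18 - 101\right) \left(-22\right) = \left(-119\right) \left(-22\right) = 2618$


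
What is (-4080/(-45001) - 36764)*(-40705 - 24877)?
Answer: 9863608422008/4091 ≈ 2.4110e+9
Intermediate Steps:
(-4080/(-45001) - 36764)*(-40705 - 24877) = (-4080*(-1/45001) - 36764)*(-65582) = (4080/45001 - 36764)*(-65582) = -1654412684/45001*(-65582) = 9863608422008/4091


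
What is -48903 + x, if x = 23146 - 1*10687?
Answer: -36444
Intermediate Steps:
x = 12459 (x = 23146 - 10687 = 12459)
-48903 + x = -48903 + 12459 = -36444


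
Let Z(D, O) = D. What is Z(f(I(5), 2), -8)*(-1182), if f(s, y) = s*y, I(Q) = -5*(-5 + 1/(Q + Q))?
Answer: -57918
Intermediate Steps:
I(Q) = 25 - 5/(2*Q) (I(Q) = -5*(-5 + 1/(2*Q)) = 25 - 5/(2*Q))
Z(f(I(5), 2), -8)*(-1182) = ((25 - 5/2/5)*2)*(-1182) = ((25 - 5/2*1/5)*2)*(-1182) = ((25 - 1/2)*2)*(-1182) = ((49/2)*2)*(-1182) = 49*(-1182) = -57918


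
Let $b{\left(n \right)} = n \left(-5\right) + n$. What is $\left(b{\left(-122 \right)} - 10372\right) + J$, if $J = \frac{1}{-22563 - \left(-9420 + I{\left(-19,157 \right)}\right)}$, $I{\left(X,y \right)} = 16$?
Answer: $- \frac{130063557}{13159} \approx -9884.0$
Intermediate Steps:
$b{\left(n \right)} = - 4 n$ ($b{\left(n \right)} = - 5 n + n = - 4 n$)
$J = - \frac{1}{13159}$ ($J = \frac{1}{-22563 + \left(9420 - 16\right)} = \frac{1}{-22563 + 9404} = \frac{1}{-13159} = - \frac{1}{13159} \approx -7.5994 \cdot 10^{-5}$)
$\left(b{\left(-122 \right)} - 10372\right) + J = \left(\left(-4\right) \left(-122\right) - 10372\right) - \frac{1}{13159} = \left(488 - 10372\right) - \frac{1}{13159} = -9884 - \frac{1}{13159} = - \frac{130063557}{13159}$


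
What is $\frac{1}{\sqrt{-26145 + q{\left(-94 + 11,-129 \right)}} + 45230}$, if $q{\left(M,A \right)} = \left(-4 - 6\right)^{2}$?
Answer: $\frac{9046}{409155789} - \frac{i \sqrt{26045}}{2045778945} \approx 2.2109 \cdot 10^{-5} - 7.8887 \cdot 10^{-8} i$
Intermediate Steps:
$q{\left(M,A \right)} = 100$ ($q{\left(M,A \right)} = \left(-10\right)^{2} = 100$)
$\frac{1}{\sqrt{-26145 + q{\left(-94 + 11,-129 \right)}} + 45230} = \frac{1}{\sqrt{-26145 + 100} + 45230} = \frac{1}{\sqrt{-26045} + 45230} = \frac{1}{i \sqrt{26045} + 45230} = \frac{1}{45230 + i \sqrt{26045}}$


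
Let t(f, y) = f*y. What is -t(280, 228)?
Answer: -63840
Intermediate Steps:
-t(280, 228) = -280*228 = -1*63840 = -63840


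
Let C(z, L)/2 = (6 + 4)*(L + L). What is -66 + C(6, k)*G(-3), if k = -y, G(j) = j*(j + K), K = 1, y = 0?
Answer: -66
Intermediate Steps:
G(j) = j*(1 + j) (G(j) = j*(j + 1) = j*(1 + j))
k = 0 (k = -1*0 = 0)
C(z, L) = 40*L (C(z, L) = 2*((6 + 4)*(L + L)) = 2*(10*(2*L)) = 2*(20*L) = 40*L)
-66 + C(6, k)*G(-3) = -66 + (40*0)*(-3*(1 - 3)) = -66 + 0*(-3*(-2)) = -66 + 0*6 = -66 + 0 = -66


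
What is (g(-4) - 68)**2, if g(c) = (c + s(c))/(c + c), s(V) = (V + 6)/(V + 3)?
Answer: 72361/16 ≈ 4522.6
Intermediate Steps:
s(V) = (6 + V)/(3 + V)
g(c) = (c + (6 + c)/(3 + c))/(2*c) (g(c) = (c + (6 + c)/(3 + c))/(c + c) = (c + (6 + c)/(3 + c))/((2*c)) = (c + (6 + c)/(3 + c))*(1/(2*c)) = (c + (6 + c)/(3 + c))/(2*c))
(g(-4) - 68)**2 = ((1/2)*(6 - 4 - 4*(3 - 4))/(-4*(3 - 4)) - 68)**2 = ((1/2)*(-1/4)*(6 - 4 - 4*(-1))/(-1) - 68)**2 = ((1/2)*(-1/4)*(-1)*(6 - 4 + 4) - 68)**2 = ((1/2)*(-1/4)*(-1)*6 - 68)**2 = (3/4 - 68)**2 = (-269/4)**2 = 72361/16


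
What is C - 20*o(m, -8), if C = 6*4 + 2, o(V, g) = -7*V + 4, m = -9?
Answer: -1314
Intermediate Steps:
o(V, g) = 4 - 7*V
C = 26 (C = 24 + 2 = 26)
C - 20*o(m, -8) = 26 - 20*(4 - 7*(-9)) = 26 - 20*(4 + 63) = 26 - 20*67 = 26 - 1340 = -1314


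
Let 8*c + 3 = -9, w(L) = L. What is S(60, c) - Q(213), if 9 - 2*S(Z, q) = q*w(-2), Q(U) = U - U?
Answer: 3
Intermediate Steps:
c = -3/2 (c = -3/8 + (1/8)*(-9) = -3/8 - 9/8 = -3/2 ≈ -1.5000)
Q(U) = 0
S(Z, q) = 9/2 + q (S(Z, q) = 9/2 - q*(-2)/2 = 9/2 - (-1)*q = 9/2 + q)
S(60, c) - Q(213) = (9/2 - 3/2) - 1*0 = 3 + 0 = 3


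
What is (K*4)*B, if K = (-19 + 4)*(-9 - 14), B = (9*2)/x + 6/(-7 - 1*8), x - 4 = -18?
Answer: -16284/7 ≈ -2326.3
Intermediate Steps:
x = -14 (x = 4 - 18 = -14)
B = -59/35 (B = (9*2)/(-14) + 6/(-7 - 1*8) = 18*(-1/14) + 6/(-7 - 8) = -9/7 + 6/(-15) = -9/7 + 6*(-1/15) = -9/7 - 2/5 = -59/35 ≈ -1.6857)
K = 345 (K = -15*(-23) = 345)
(K*4)*B = (345*4)*(-59/35) = 1380*(-59/35) = -16284/7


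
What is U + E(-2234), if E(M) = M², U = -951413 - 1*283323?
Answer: 3756020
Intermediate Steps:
U = -1234736 (U = -951413 - 283323 = -1234736)
U + E(-2234) = -1234736 + (-2234)² = -1234736 + 4990756 = 3756020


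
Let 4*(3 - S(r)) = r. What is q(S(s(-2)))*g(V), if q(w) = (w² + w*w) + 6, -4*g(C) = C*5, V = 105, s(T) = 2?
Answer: -19425/8 ≈ -2428.1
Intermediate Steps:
S(r) = 3 - r/4
g(C) = -5*C/4 (g(C) = -C*5/4 = -5*C/4)
q(w) = 6 + 2*w² (q(w) = (w² + w²) + 6 = 2*w² + 6 = 6 + 2*w²)
q(S(s(-2)))*g(V) = (6 + 2*(3 - ¼*2)²)*(-5/4*105) = (6 + 2*(3 - ½)²)*(-525/4) = (6 + 2*(5/2)²)*(-525/4) = (6 + 2*(25/4))*(-525/4) = (6 + 25/2)*(-525/4) = (37/2)*(-525/4) = -19425/8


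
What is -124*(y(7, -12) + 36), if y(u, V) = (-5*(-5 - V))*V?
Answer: -56544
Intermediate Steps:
y(u, V) = V*(25 + 5*V) (y(u, V) = (25 + 5*V)*V = V*(25 + 5*V))
-124*(y(7, -12) + 36) = -124*(5*(-12)*(5 - 12) + 36) = -124*(5*(-12)*(-7) + 36) = -124*(420 + 36) = -124*456 = -56544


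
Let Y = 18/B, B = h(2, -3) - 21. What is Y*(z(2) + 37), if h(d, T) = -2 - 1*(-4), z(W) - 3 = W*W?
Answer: -792/19 ≈ -41.684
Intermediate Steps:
z(W) = 3 + W² (z(W) = 3 + W*W = 3 + W²)
h(d, T) = 2 (h(d, T) = -2 + 4 = 2)
B = -19 (B = 2 - 21 = -19)
Y = -18/19 (Y = 18/(-19) = 18*(-1/19) = -18/19 ≈ -0.94737)
Y*(z(2) + 37) = -18*((3 + 2²) + 37)/19 = -18*((3 + 4) + 37)/19 = -18*(7 + 37)/19 = -18/19*44 = -792/19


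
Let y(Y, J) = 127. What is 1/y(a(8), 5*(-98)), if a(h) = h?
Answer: 1/127 ≈ 0.0078740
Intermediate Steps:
1/y(a(8), 5*(-98)) = 1/127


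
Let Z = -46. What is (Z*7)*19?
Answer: -6118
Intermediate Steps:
(Z*7)*19 = -46*7*19 = -322*19 = -6118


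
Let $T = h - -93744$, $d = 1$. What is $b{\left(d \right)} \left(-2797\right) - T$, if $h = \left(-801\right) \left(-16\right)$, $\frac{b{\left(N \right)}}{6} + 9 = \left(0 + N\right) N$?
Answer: $27696$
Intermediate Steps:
$b{\left(N \right)} = -54 + 6 N^{2}$ ($b{\left(N \right)} = -54 + 6 \left(0 + N\right) N = -54 + 6 N N = -54 + 6 N^{2}$)
$h = 12816$
$T = 106560$ ($T = 12816 - -93744 = 12816 + 93744 = 106560$)
$b{\left(d \right)} \left(-2797\right) - T = \left(-54 + 6 \cdot 1^{2}\right) \left(-2797\right) - 106560 = \left(-54 + 6 \cdot 1\right) \left(-2797\right) - 106560 = \left(-54 + 6\right) \left(-2797\right) - 106560 = \left(-48\right) \left(-2797\right) - 106560 = 134256 - 106560 = 27696$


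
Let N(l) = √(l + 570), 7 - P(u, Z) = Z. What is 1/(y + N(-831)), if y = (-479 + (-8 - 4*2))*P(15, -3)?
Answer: -550/2722529 - I*√29/8167587 ≈ -0.00020202 - 6.5933e-7*I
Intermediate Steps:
P(u, Z) = 7 - Z
N(l) = √(570 + l)
y = -4950 (y = (-479 + (-8 - 4*2))*(7 - 1*(-3)) = (-479 + (-8 - 8))*(7 + 3) = (-479 - 16)*10 = -495*10 = -4950)
1/(y + N(-831)) = 1/(-4950 + √(570 - 831)) = 1/(-4950 + √(-261)) = 1/(-4950 + 3*I*√29)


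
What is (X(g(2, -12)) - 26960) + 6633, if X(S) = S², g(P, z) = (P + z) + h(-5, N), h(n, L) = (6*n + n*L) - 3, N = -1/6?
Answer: -667763/36 ≈ -18549.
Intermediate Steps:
N = -⅙ (N = -1*⅙ = -⅙ ≈ -0.16667)
h(n, L) = -3 + 6*n + L*n (h(n, L) = (6*n + L*n) - 3 = -3 + 6*n + L*n)
g(P, z) = -193/6 + P + z (g(P, z) = (P + z) + (-3 + 6*(-5) - ⅙*(-5)) = (P + z) + (-3 - 30 + ⅚) = (P + z) - 193/6 = -193/6 + P + z)
(X(g(2, -12)) - 26960) + 6633 = ((-193/6 + 2 - 12)² - 26960) + 6633 = ((-253/6)² - 26960) + 6633 = (64009/36 - 26960) + 6633 = -906551/36 + 6633 = -667763/36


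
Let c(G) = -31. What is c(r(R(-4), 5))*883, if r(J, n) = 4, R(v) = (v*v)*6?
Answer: -27373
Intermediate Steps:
R(v) = 6*v² (R(v) = v²*6 = 6*v²)
c(r(R(-4), 5))*883 = -31*883 = -27373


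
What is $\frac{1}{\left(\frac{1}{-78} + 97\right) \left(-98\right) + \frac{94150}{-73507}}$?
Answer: $- \frac{409539}{3893087735} \approx -0.0001052$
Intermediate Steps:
$\frac{1}{\left(\frac{1}{-78} + 97\right) \left(-98\right) + \frac{94150}{-73507}} = \frac{1}{\left(- \frac{1}{78} + 97\right) \left(-98\right) + 94150 \left(- \frac{1}{73507}\right)} = \frac{1}{\frac{7565}{78} \left(-98\right) - \frac{13450}{10501}} = \frac{1}{- \frac{370685}{39} - \frac{13450}{10501}} = \frac{1}{- \frac{3893087735}{409539}} = - \frac{409539}{3893087735}$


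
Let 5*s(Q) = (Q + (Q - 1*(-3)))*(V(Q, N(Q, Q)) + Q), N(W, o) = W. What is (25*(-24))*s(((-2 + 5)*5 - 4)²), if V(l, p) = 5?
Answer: -3704400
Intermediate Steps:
s(Q) = (3 + 2*Q)*(5 + Q)/5 (s(Q) = ((Q + (Q - 1*(-3)))*(5 + Q))/5 = ((Q + (Q + 3))*(5 + Q))/5 = ((Q + (3 + Q))*(5 + Q))/5 = ((3 + 2*Q)*(5 + Q))/5 = (3 + 2*Q)*(5 + Q)/5)
(25*(-24))*s(((-2 + 5)*5 - 4)²) = (25*(-24))*(3 + 2*(((-2 + 5)*5 - 4)²)²/5 + 13*((-2 + 5)*5 - 4)²/5) = -600*(3 + 2*((3*5 - 4)²)²/5 + 13*(3*5 - 4)²/5) = -600*(3 + 2*((15 - 4)²)²/5 + 13*(15 - 4)²/5) = -600*(3 + 2*(11²)²/5 + (13/5)*11²) = -600*(3 + (⅖)*121² + (13/5)*121) = -600*(3 + (⅖)*14641 + 1573/5) = -600*(3 + 29282/5 + 1573/5) = -600*6174 = -3704400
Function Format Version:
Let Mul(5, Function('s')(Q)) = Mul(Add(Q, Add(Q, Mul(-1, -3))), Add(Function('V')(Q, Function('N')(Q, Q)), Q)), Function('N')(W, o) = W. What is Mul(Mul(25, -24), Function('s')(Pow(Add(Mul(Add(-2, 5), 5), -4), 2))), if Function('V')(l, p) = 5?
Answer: -3704400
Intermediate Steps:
Function('s')(Q) = Mul(Rational(1, 5), Add(3, Mul(2, Q)), Add(5, Q)) (Function('s')(Q) = Mul(Rational(1, 5), Mul(Add(Q, Add(Q, Mul(-1, -3))), Add(5, Q))) = Mul(Rational(1, 5), Mul(Add(Q, Add(Q, 3)), Add(5, Q))) = Mul(Rational(1, 5), Mul(Add(Q, Add(3, Q)), Add(5, Q))) = Mul(Rational(1, 5), Mul(Add(3, Mul(2, Q)), Add(5, Q))) = Mul(Rational(1, 5), Add(3, Mul(2, Q)), Add(5, Q)))
Mul(Mul(25, -24), Function('s')(Pow(Add(Mul(Add(-2, 5), 5), -4), 2))) = Mul(Mul(25, -24), Add(3, Mul(Rational(2, 5), Pow(Pow(Add(Mul(Add(-2, 5), 5), -4), 2), 2)), Mul(Rational(13, 5), Pow(Add(Mul(Add(-2, 5), 5), -4), 2)))) = Mul(-600, Add(3, Mul(Rational(2, 5), Pow(Pow(Add(Mul(3, 5), -4), 2), 2)), Mul(Rational(13, 5), Pow(Add(Mul(3, 5), -4), 2)))) = Mul(-600, Add(3, Mul(Rational(2, 5), Pow(Pow(Add(15, -4), 2), 2)), Mul(Rational(13, 5), Pow(Add(15, -4), 2)))) = Mul(-600, Add(3, Mul(Rational(2, 5), Pow(Pow(11, 2), 2)), Mul(Rational(13, 5), Pow(11, 2)))) = Mul(-600, Add(3, Mul(Rational(2, 5), Pow(121, 2)), Mul(Rational(13, 5), 121))) = Mul(-600, Add(3, Mul(Rational(2, 5), 14641), Rational(1573, 5))) = Mul(-600, Add(3, Rational(29282, 5), Rational(1573, 5))) = Mul(-600, 6174) = -3704400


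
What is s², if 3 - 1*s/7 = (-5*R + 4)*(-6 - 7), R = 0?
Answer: 148225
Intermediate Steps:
s = 385 (s = 21 - 7*(-5*0 + 4)*(-6 - 7) = 21 - 7*(0 + 4)*(-13) = 21 - 28*(-13) = 21 - 7*(-52) = 21 + 364 = 385)
s² = 385² = 148225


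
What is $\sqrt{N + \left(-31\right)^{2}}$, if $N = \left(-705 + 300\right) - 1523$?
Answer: $i \sqrt{967} \approx 31.097 i$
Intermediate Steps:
$N = -1928$ ($N = -405 - 1523 = -1928$)
$\sqrt{N + \left(-31\right)^{2}} = \sqrt{-1928 + \left(-31\right)^{2}} = \sqrt{-1928 + 961} = \sqrt{-967} = i \sqrt{967}$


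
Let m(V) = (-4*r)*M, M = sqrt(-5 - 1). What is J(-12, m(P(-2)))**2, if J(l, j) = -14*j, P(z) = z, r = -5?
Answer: -470400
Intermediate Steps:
M = I*sqrt(6) (M = sqrt(-6) = I*sqrt(6) ≈ 2.4495*I)
m(V) = 20*I*sqrt(6) (m(V) = (-4*(-5))*(I*sqrt(6)) = 20*(I*sqrt(6)) = 20*I*sqrt(6))
J(-12, m(P(-2)))**2 = (-280*I*sqrt(6))**2 = -470400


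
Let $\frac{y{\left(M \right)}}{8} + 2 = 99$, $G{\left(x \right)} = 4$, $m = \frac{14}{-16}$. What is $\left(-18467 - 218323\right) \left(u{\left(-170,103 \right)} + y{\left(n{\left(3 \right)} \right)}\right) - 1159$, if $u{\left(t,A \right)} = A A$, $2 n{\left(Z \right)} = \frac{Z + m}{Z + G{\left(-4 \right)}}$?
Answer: $-2695855309$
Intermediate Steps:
$m = - \frac{7}{8}$ ($m = 14 \left(- \frac{1}{16}\right) = - \frac{7}{8} \approx -0.875$)
$n{\left(Z \right)} = \frac{- \frac{7}{8} + Z}{2 \left(4 + Z\right)}$ ($n{\left(Z \right)} = \frac{\left(Z - \frac{7}{8}\right) \frac{1}{Z + 4}}{2} = \frac{\left(- \frac{7}{8} + Z\right) \frac{1}{4 + Z}}{2} = \frac{\frac{1}{4 + Z} \left(- \frac{7}{8} + Z\right)}{2} = \frac{- \frac{7}{8} + Z}{2 \left(4 + Z\right)}$)
$y{\left(M \right)} = 776$ ($y{\left(M \right)} = -16 + 8 \cdot 99 = -16 + 792 = 776$)
$u{\left(t,A \right)} = A^{2}$
$\left(-18467 - 218323\right) \left(u{\left(-170,103 \right)} + y{\left(n{\left(3 \right)} \right)}\right) - 1159 = \left(-18467 - 218323\right) \left(103^{2} + 776\right) - 1159 = - 236790 \left(10609 + 776\right) - 1159 = \left(-236790\right) 11385 - 1159 = -2695854150 - 1159 = -2695855309$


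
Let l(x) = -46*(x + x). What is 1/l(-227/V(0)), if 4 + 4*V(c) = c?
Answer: -1/20884 ≈ -4.7884e-5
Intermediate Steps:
V(c) = -1 + c/4
l(x) = -92*x
1/l(-227/V(0)) = 1/(-(-20884)/(-1 + (1/4)*0)) = 1/(-(-20884)/(-1 + 0)) = 1/(-(-20884)/(-1)) = 1/(-(-20884)*(-1)) = 1/(-92*227) = 1/(-20884) = -1/20884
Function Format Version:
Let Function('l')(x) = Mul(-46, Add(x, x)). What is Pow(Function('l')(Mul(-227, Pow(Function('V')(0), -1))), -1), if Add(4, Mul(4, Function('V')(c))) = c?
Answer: Rational(-1, 20884) ≈ -4.7884e-5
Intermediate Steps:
Function('V')(c) = Add(-1, Mul(Rational(1, 4), c))
Function('l')(x) = Mul(-92, x) (Function('l')(x) = Mul(-46, Mul(2, x)) = Mul(-92, x))
Pow(Function('l')(Mul(-227, Pow(Function('V')(0), -1))), -1) = Pow(Mul(-92, Mul(-227, Pow(Add(-1, Mul(Rational(1, 4), 0)), -1))), -1) = Pow(Mul(-92, Mul(-227, Pow(Add(-1, 0), -1))), -1) = Pow(Mul(-92, Mul(-227, Pow(-1, -1))), -1) = Pow(Mul(-92, Mul(-227, -1)), -1) = Pow(Mul(-92, 227), -1) = Pow(-20884, -1) = Rational(-1, 20884)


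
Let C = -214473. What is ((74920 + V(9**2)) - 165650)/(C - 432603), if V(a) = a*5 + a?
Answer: 22561/161769 ≈ 0.13946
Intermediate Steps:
V(a) = 6*a (V(a) = 5*a + a = 6*a)
((74920 + V(9**2)) - 165650)/(C - 432603) = ((74920 + 6*9**2) - 165650)/(-214473 - 432603) = ((74920 + 6*81) - 165650)/(-647076) = ((74920 + 486) - 165650)*(-1/647076) = (75406 - 165650)*(-1/647076) = -90244*(-1/647076) = 22561/161769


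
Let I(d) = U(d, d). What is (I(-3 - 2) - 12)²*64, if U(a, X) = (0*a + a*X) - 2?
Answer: 7744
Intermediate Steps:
U(a, X) = -2 + X*a (U(a, X) = (0 + X*a) - 2 = X*a - 2 = -2 + X*a)
I(d) = -2 + d² (I(d) = -2 + d*d = -2 + d²)
(I(-3 - 2) - 12)²*64 = ((-2 + (-3 - 2)²) - 12)²*64 = ((-2 + (-5)²) - 12)²*64 = ((-2 + 25) - 12)²*64 = (23 - 12)²*64 = 11²*64 = 121*64 = 7744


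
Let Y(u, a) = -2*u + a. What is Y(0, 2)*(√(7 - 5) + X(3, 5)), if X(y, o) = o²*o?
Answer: 250 + 2*√2 ≈ 252.83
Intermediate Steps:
X(y, o) = o³
Y(u, a) = a - 2*u
Y(0, 2)*(√(7 - 5) + X(3, 5)) = (2 - 2*0)*(√(7 - 5) + 5³) = (2 + 0)*(√2 + 125) = 2*(125 + √2) = 250 + 2*√2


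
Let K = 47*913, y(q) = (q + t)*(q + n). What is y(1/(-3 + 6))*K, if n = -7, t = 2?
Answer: -6007540/9 ≈ -6.6750e+5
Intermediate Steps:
y(q) = (-7 + q)*(2 + q) (y(q) = (q + 2)*(q - 7) = (2 + q)*(-7 + q) = (-7 + q)*(2 + q))
K = 42911
y(1/(-3 + 6))*K = (-14 + (1/(-3 + 6))² - 5/(-3 + 6))*42911 = (-14 + (1/3)² - 5/3)*42911 = (-14 + (⅓)² - 5*⅓)*42911 = (-14 + ⅑ - 5/3)*42911 = -140/9*42911 = -6007540/9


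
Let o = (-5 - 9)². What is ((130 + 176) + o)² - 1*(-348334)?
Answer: 600338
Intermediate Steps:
o = 196 (o = (-14)² = 196)
((130 + 176) + o)² - 1*(-348334) = ((130 + 176) + 196)² - 1*(-348334) = (306 + 196)² + 348334 = 502² + 348334 = 252004 + 348334 = 600338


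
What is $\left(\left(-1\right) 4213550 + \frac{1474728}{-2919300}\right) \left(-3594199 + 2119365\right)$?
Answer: $\frac{1511780802688542096}{243275} \approx 6.2143 \cdot 10^{12}$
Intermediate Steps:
$\left(\left(-1\right) 4213550 + \frac{1474728}{-2919300}\right) \left(-3594199 + 2119365\right) = \left(-4213550 + 1474728 \left(- \frac{1}{2919300}\right)\right) \left(-1474834\right) = \left(-4213550 - \frac{122894}{243275}\right) \left(-1474834\right) = \left(- \frac{1025051499144}{243275}\right) \left(-1474834\right) = \frac{1511780802688542096}{243275}$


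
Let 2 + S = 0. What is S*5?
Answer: -10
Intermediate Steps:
S = -2 (S = -2 + 0 = -2)
S*5 = -2*5 = -10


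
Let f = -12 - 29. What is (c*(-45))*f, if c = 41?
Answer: 75645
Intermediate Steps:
f = -41
(c*(-45))*f = (41*(-45))*(-41) = -1845*(-41) = 75645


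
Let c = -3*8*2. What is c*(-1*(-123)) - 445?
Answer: -6349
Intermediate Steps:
c = -48 (c = -24*2 = -48)
c*(-1*(-123)) - 445 = -(-48)*(-123) - 445 = -48*123 - 445 = -5904 - 445 = -6349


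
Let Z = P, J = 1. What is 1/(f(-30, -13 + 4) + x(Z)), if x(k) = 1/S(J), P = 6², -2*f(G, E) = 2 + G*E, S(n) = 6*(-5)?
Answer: -30/4081 ≈ -0.0073511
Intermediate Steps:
S(n) = -30
f(G, E) = -1 - E*G/2 (f(G, E) = -(2 + G*E)/2 = -(2 + E*G)/2 = -1 - E*G/2)
P = 36
Z = 36
x(k) = -1/30 (x(k) = 1/(-30) = -1/30)
1/(f(-30, -13 + 4) + x(Z)) = 1/((-1 - ½*(-13 + 4)*(-30)) - 1/30) = 1/((-1 - ½*(-9)*(-30)) - 1/30) = 1/((-1 - 135) - 1/30) = 1/(-136 - 1/30) = 1/(-4081/30) = -30/4081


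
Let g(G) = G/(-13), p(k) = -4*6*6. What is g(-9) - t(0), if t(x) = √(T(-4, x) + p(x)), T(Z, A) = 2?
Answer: 9/13 - I*√142 ≈ 0.69231 - 11.916*I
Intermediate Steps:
p(k) = -144 (p(k) = -24*6 = -144)
g(G) = -G/13 (g(G) = G*(-1/13) = -G/13)
t(x) = I*√142 (t(x) = √(2 - 144) = √(-142) = I*√142)
g(-9) - t(0) = -1/13*(-9) - I*√142 = 9/13 - I*√142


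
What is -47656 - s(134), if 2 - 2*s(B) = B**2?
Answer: -38679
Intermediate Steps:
s(B) = 1 - B**2/2
-47656 - s(134) = -47656 - (1 - 1/2*134**2) = -47656 - (1 - 1/2*17956) = -47656 - (1 - 8978) = -47656 - 1*(-8977) = -47656 + 8977 = -38679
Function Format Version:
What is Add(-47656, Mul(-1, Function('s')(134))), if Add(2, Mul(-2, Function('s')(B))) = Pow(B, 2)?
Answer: -38679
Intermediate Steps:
Function('s')(B) = Add(1, Mul(Rational(-1, 2), Pow(B, 2)))
Add(-47656, Mul(-1, Function('s')(134))) = Add(-47656, Mul(-1, Add(1, Mul(Rational(-1, 2), Pow(134, 2))))) = Add(-47656, Mul(-1, Add(1, Mul(Rational(-1, 2), 17956)))) = Add(-47656, Mul(-1, Add(1, -8978))) = Add(-47656, Mul(-1, -8977)) = Add(-47656, 8977) = -38679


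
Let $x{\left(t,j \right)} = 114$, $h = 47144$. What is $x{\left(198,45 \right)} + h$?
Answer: $47258$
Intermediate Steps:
$x{\left(198,45 \right)} + h = 114 + 47144 = 47258$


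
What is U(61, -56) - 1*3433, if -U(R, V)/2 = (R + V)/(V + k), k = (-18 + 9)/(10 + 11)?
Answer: -271193/79 ≈ -3432.8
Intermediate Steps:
k = -3/7 (k = -9/21 = -9*1/21 = -3/7 ≈ -0.42857)
U(R, V) = -2*(R + V)/(-3/7 + V) (U(R, V) = -2*(R + V)/(V - 3/7) = -2*(R + V)/(-3/7 + V))
U(61, -56) - 1*3433 = 14*(-1*61 - 1*(-56))/(-3 + 7*(-56)) - 1*3433 = 14*(-61 + 56)/(-3 - 392) - 3433 = 14*(-5)/(-395) - 3433 = 14*(-1/395)*(-5) - 3433 = 14/79 - 3433 = -271193/79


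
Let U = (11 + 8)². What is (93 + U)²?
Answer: 206116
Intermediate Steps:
U = 361 (U = 19² = 361)
(93 + U)² = (93 + 361)² = 454² = 206116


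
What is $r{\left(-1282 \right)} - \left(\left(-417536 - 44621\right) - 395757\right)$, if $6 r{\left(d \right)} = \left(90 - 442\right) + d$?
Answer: $\frac{2572925}{3} \approx 8.5764 \cdot 10^{5}$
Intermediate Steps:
$r{\left(d \right)} = - \frac{176}{3} + \frac{d}{6}$ ($r{\left(d \right)} = \frac{\left(90 - 442\right) + d}{6} = \frac{-352 + d}{6} = - \frac{176}{3} + \frac{d}{6}$)
$r{\left(-1282 \right)} - \left(\left(-417536 - 44621\right) - 395757\right) = \left(- \frac{176}{3} + \frac{1}{6} \left(-1282\right)\right) - \left(\left(-417536 - 44621\right) - 395757\right) = \left(- \frac{176}{3} - \frac{641}{3}\right) - \left(-462157 - 395757\right) = - \frac{817}{3} - -857914 = - \frac{817}{3} + 857914 = \frac{2572925}{3}$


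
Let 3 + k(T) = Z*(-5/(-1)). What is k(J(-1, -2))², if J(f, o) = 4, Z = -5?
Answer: 784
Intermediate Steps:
k(T) = -28 (k(T) = -3 - (-25)/(-1) = -3 - (-25)*(-1) = -3 - 5*5 = -3 - 25 = -28)
k(J(-1, -2))² = (-28)² = 784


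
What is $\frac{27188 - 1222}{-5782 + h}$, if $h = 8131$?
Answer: $\frac{25966}{2349} \approx 11.054$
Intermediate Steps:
$\frac{27188 - 1222}{-5782 + h} = \frac{27188 - 1222}{-5782 + 8131} = \frac{25966}{2349}$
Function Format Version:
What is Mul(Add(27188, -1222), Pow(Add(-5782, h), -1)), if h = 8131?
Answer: Rational(25966, 2349) ≈ 11.054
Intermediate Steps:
Mul(Add(27188, -1222), Pow(Add(-5782, h), -1)) = Mul(Add(27188, -1222), Pow(Add(-5782, 8131), -1)) = Mul(25966, Pow(2349, -1)) = Mul(25966, Rational(1, 2349)) = Rational(25966, 2349)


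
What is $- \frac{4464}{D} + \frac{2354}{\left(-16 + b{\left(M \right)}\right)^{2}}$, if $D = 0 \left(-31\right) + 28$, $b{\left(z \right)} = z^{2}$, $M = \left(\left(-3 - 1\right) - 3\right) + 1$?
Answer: $- \frac{214961}{1400} \approx -153.54$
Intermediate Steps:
$M = -6$ ($M = \left(\left(-3 - 1\right) - 3\right) + 1 = \left(-4 - 3\right) + 1 = -7 + 1 = -6$)
$D = 28$ ($D = 0 + 28 = 28$)
$- \frac{4464}{D} + \frac{2354}{\left(-16 + b{\left(M \right)}\right)^{2}} = - \frac{4464}{28} + \frac{2354}{\left(-16 + \left(-6\right)^{2}\right)^{2}} = \left(-4464\right) \frac{1}{28} + \frac{2354}{\left(-16 + 36\right)^{2}} = - \frac{1116}{7} + \frac{2354}{20^{2}} = - \frac{1116}{7} + \frac{2354}{400} = - \frac{1116}{7} + 2354 \cdot \frac{1}{400} = - \frac{1116}{7} + \frac{1177}{200} = - \frac{214961}{1400}$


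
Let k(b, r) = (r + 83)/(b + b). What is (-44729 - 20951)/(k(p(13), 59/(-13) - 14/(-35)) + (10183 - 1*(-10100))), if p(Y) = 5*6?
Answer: -128076000/39554413 ≈ -3.2380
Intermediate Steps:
p(Y) = 30
k(b, r) = (83 + r)/(2*b) (k(b, r) = (83 + r)/((2*b)) = (83 + r)*(1/(2*b)) = (83 + r)/(2*b))
(-44729 - 20951)/(k(p(13), 59/(-13) - 14/(-35)) + (10183 - 1*(-10100))) = (-44729 - 20951)/((1/2)*(83 + (59/(-13) - 14/(-35)))/30 + (10183 - 1*(-10100))) = -65680/((1/2)*(1/30)*(83 + (59*(-1/13) - 14*(-1/35))) + (10183 + 10100)) = -65680/((1/2)*(1/30)*(83 + (-59/13 + 2/5)) + 20283) = -65680/((1/2)*(1/30)*(83 - 269/65) + 20283) = -65680/((1/2)*(1/30)*(5126/65) + 20283) = -65680/(2563/1950 + 20283) = -65680/39554413/1950 = -65680*1950/39554413 = -128076000/39554413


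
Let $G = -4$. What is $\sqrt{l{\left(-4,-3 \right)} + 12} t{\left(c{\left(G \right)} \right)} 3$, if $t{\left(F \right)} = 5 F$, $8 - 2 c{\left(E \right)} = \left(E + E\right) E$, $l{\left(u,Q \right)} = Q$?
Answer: $-540$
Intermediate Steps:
$c{\left(E \right)} = 4 - E^{2}$ ($c{\left(E \right)} = 4 - \frac{\left(E + E\right) E}{2} = 4 - \frac{2 E E}{2} = 4 - \frac{2 E^{2}}{2} = 4 - E^{2}$)
$\sqrt{l{\left(-4,-3 \right)} + 12} t{\left(c{\left(G \right)} \right)} 3 = \sqrt{-3 + 12} \cdot 5 \left(4 - \left(-4\right)^{2}\right) 3 = \sqrt{9} \cdot 5 \left(4 - 16\right) 3 = 3 \cdot 5 \left(4 - 16\right) 3 = 3 \cdot 5 \left(-12\right) 3 = 3 \left(-60\right) 3 = \left(-180\right) 3 = -540$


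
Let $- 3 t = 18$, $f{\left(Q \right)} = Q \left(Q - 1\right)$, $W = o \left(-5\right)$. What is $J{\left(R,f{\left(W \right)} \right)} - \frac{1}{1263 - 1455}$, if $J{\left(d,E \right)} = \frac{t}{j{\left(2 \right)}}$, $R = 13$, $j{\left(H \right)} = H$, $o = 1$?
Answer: $- \frac{575}{192} \approx -2.9948$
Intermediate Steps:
$W = -5$ ($W = 1 \left(-5\right) = -5$)
$f{\left(Q \right)} = Q \left(-1 + Q\right)$
$t = -6$ ($t = \left(- \frac{1}{3}\right) 18 = -6$)
$J{\left(d,E \right)} = -3$ ($J{\left(d,E \right)} = - \frac{6}{2} = \left(-6\right) \frac{1}{2} = -3$)
$J{\left(R,f{\left(W \right)} \right)} - \frac{1}{1263 - 1455} = -3 - \frac{1}{1263 - 1455} = -3 - \frac{1}{-192} = -3 - - \frac{1}{192} = -3 + \frac{1}{192} = - \frac{575}{192}$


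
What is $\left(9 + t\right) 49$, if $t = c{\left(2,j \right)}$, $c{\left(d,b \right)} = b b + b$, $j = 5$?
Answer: $1911$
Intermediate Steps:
$c{\left(d,b \right)} = b + b^{2}$ ($c{\left(d,b \right)} = b^{2} + b = b + b^{2}$)
$t = 30$ ($t = 5 \left(1 + 5\right) = 5 \cdot 6 = 30$)
$\left(9 + t\right) 49 = \left(9 + 30\right) 49 = 39 \cdot 49 = 1911$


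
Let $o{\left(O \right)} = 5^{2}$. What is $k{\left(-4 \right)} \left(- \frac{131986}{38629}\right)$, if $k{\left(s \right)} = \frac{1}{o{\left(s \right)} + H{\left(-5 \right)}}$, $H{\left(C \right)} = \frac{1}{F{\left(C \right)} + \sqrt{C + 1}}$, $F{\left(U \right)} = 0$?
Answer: $- \frac{13198600}{96611129} - \frac{263972 i}{96611129} \approx -0.13662 - 0.0027323 i$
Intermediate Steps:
$H{\left(C \right)} = \frac{1}{\sqrt{1 + C}}$ ($H{\left(C \right)} = \frac{1}{0 + \sqrt{C + 1}} = \frac{1}{0 + \sqrt{1 + C}} = \frac{1}{\sqrt{1 + C}}$)
$o{\left(O \right)} = 25$
$k{\left(s \right)} = \frac{4 \left(25 + \frac{i}{2}\right)}{2501}$ ($k{\left(s \right)} = \frac{1}{25 + \frac{1}{\sqrt{1 - 5}}} = \frac{1}{25 + \frac{1}{\sqrt{-4}}} = \frac{1}{25 - \frac{i}{2}} = \frac{4 \left(25 + \frac{i}{2}\right)}{2501}$)
$k{\left(-4 \right)} \left(- \frac{131986}{38629}\right) = \left(\frac{100}{2501} + \frac{2 i}{2501}\right) \left(- \frac{131986}{38629}\right) = - \frac{13198600}{96611129} - \frac{263972 i}{96611129}$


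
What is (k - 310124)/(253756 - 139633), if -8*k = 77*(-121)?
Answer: -2471675/912984 ≈ -2.7072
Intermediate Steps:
k = 9317/8 (k = -77*(-121)/8 = -⅛*(-9317) = 9317/8 ≈ 1164.6)
(k - 310124)/(253756 - 139633) = (9317/8 - 310124)/(253756 - 139633) = -2471675/8/114123 = -2471675/8*1/114123 = -2471675/912984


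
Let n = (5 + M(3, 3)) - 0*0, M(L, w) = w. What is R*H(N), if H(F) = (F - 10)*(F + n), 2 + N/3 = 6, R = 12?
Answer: 480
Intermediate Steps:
N = 12 (N = -6 + 3*6 = -6 + 18 = 12)
n = 8 (n = (5 + 3) - 0*0 = 8 - 1*0 = 8 + 0 = 8)
H(F) = (-10 + F)*(8 + F) (H(F) = (F - 10)*(F + 8) = (-10 + F)*(8 + F))
R*H(N) = 12*(-80 + 12² - 2*12) = 12*(-80 + 144 - 24) = 12*40 = 480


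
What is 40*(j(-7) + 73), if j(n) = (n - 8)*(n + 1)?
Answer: 6520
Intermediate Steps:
j(n) = (1 + n)*(-8 + n) (j(n) = (-8 + n)*(1 + n) = (1 + n)*(-8 + n))
40*(j(-7) + 73) = 40*((-8 + (-7)² - 7*(-7)) + 73) = 40*((-8 + 49 + 49) + 73) = 40*(90 + 73) = 40*163 = 6520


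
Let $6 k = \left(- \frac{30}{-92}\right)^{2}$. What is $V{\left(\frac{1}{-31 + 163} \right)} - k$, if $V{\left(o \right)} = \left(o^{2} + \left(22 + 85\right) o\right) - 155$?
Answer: $- \frac{1421372105}{9217296} \approx -154.21$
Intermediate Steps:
$V{\left(o \right)} = -155 + o^{2} + 107 o$ ($V{\left(o \right)} = \left(o^{2} + 107 o\right) - 155 = -155 + o^{2} + 107 o$)
$k = \frac{75}{4232}$ ($k = \frac{\left(- \frac{30}{-92}\right)^{2}}{6} = \frac{\left(\left(-30\right) \left(- \frac{1}{92}\right)\right)^{2}}{6} = \frac{\left(\frac{15}{46}\right)^{2}}{6} = \frac{1}{6} \cdot \frac{225}{2116} = \frac{75}{4232} \approx 0.017722$)
$V{\left(\frac{1}{-31 + 163} \right)} - k = \left(-155 + \left(\frac{1}{-31 + 163}\right)^{2} + \frac{107}{-31 + 163}\right) - \frac{75}{4232} = \left(-155 + \left(\frac{1}{132}\right)^{2} + \frac{107}{132}\right) - \frac{75}{4232} = \left(-155 + \left(\frac{1}{132}\right)^{2} + 107 \cdot \frac{1}{132}\right) - \frac{75}{4232} = \left(-155 + \frac{1}{17424} + \frac{107}{132}\right) - \frac{75}{4232} = - \frac{2686595}{17424} - \frac{75}{4232} = - \frac{1421372105}{9217296}$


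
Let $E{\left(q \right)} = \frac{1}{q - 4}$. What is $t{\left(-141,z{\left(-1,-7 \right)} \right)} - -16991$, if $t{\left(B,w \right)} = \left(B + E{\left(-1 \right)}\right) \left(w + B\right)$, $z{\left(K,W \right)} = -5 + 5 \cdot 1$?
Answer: $\frac{184501}{5} \approx 36900.0$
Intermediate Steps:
$E{\left(q \right)} = \frac{1}{-4 + q}$
$z{\left(K,W \right)} = 0$ ($z{\left(K,W \right)} = -5 + 5 = 0$)
$t{\left(B,w \right)} = \left(- \frac{1}{5} + B\right) \left(B + w\right)$ ($t{\left(B,w \right)} = \left(B + \frac{1}{-4 - 1}\right) \left(w + B\right) = \left(B + \frac{1}{-5}\right) \left(B + w\right) = \left(B - \frac{1}{5}\right) \left(B + w\right) = \left(- \frac{1}{5} + B\right) \left(B + w\right)$)
$t{\left(-141,z{\left(-1,-7 \right)} \right)} - -16991 = \left(\left(-141\right)^{2} - - \frac{141}{5} - 0 - 0\right) - -16991 = \left(19881 + \frac{141}{5} + 0 + 0\right) + 16991 = \frac{99546}{5} + 16991 = \frac{184501}{5}$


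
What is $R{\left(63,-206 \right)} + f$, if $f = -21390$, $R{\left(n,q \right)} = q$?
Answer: $-21596$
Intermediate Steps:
$R{\left(63,-206 \right)} + f = -206 - 21390 = -21596$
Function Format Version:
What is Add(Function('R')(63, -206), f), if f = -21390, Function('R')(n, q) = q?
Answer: -21596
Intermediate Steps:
Add(Function('R')(63, -206), f) = Add(-206, -21390) = -21596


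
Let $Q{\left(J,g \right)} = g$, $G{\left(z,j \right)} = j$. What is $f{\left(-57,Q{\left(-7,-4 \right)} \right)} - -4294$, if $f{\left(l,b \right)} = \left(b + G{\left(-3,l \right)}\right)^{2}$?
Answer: $8015$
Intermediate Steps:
$f{\left(l,b \right)} = \left(b + l\right)^{2}$
$f{\left(-57,Q{\left(-7,-4 \right)} \right)} - -4294 = \left(-4 - 57\right)^{2} - -4294 = \left(-61\right)^{2} + 4294 = 3721 + 4294 = 8015$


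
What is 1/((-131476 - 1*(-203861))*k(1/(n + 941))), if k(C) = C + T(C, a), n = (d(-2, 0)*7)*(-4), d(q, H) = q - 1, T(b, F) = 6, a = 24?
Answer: 205/89048027 ≈ 2.3021e-6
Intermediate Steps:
d(q, H) = -1 + q
n = 84 (n = ((-1 - 2)*7)*(-4) = -3*7*(-4) = -21*(-4) = 84)
k(C) = 6 + C (k(C) = C + 6 = 6 + C)
1/((-131476 - 1*(-203861))*k(1/(n + 941))) = 1/((-131476 - 1*(-203861))*(6 + 1/(84 + 941))) = 1/((-131476 + 203861)*(6 + 1/1025)) = 1/(72385*(6 + 1/1025)) = 1/(72385*(6151/1025)) = (1/72385)*(1025/6151) = 205/89048027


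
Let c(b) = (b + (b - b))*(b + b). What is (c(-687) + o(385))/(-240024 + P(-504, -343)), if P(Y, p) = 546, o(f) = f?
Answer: -944323/239478 ≈ -3.9433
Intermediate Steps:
c(b) = 2*b² (c(b) = (b + 0)*(2*b) = b*(2*b) = 2*b²)
(c(-687) + o(385))/(-240024 + P(-504, -343)) = (2*(-687)² + 385)/(-240024 + 546) = (2*471969 + 385)/(-239478) = (943938 + 385)*(-1/239478) = 944323*(-1/239478) = -944323/239478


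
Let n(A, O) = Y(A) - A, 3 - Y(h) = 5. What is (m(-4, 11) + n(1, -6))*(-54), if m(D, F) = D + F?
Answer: -216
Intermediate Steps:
Y(h) = -2 (Y(h) = 3 - 1*5 = 3 - 5 = -2)
n(A, O) = -2 - A
(m(-4, 11) + n(1, -6))*(-54) = ((-4 + 11) + (-2 - 1*1))*(-54) = (7 + (-2 - 1))*(-54) = (7 - 3)*(-54) = 4*(-54) = -216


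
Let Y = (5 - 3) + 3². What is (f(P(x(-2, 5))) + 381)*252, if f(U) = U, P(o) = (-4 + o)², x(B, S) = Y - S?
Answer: 97020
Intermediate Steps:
Y = 11 (Y = 2 + 9 = 11)
x(B, S) = 11 - S
(f(P(x(-2, 5))) + 381)*252 = ((-4 + (11 - 1*5))² + 381)*252 = ((-4 + (11 - 5))² + 381)*252 = ((-4 + 6)² + 381)*252 = (2² + 381)*252 = (4 + 381)*252 = 385*252 = 97020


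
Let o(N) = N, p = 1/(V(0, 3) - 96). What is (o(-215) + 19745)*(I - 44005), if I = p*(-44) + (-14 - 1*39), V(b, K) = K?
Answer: -860443500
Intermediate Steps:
p = -1/93 (p = 1/(3 - 96) = 1/(-93) = -1/93 ≈ -0.010753)
I = -4885/93 (I = -1/93*(-44) + (-14 - 1*39) = 44/93 + (-14 - 39) = 44/93 - 53 = -4885/93 ≈ -52.527)
(o(-215) + 19745)*(I - 44005) = (-215 + 19745)*(-4885/93 - 44005) = 19530*(-4097350/93) = -860443500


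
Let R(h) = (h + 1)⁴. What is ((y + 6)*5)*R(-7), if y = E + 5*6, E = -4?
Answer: 207360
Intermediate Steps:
y = 26 (y = -4 + 5*6 = -4 + 30 = 26)
R(h) = (1 + h)⁴
((y + 6)*5)*R(-7) = ((26 + 6)*5)*(1 - 7)⁴ = (32*5)*(-6)⁴ = 160*1296 = 207360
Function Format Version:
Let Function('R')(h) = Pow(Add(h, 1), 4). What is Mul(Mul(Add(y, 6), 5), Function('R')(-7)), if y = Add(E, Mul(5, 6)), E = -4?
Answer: 207360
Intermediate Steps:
y = 26 (y = Add(-4, Mul(5, 6)) = Add(-4, 30) = 26)
Function('R')(h) = Pow(Add(1, h), 4)
Mul(Mul(Add(y, 6), 5), Function('R')(-7)) = Mul(Mul(Add(26, 6), 5), Pow(Add(1, -7), 4)) = Mul(Mul(32, 5), Pow(-6, 4)) = Mul(160, 1296) = 207360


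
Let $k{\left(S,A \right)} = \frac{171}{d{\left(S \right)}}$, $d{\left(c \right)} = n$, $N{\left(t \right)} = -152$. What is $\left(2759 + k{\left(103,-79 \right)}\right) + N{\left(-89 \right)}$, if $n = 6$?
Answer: $\frac{5271}{2} \approx 2635.5$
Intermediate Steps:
$d{\left(c \right)} = 6$
$k{\left(S,A \right)} = \frac{57}{2}$ ($k{\left(S,A \right)} = \frac{171}{6} = 171 \cdot \frac{1}{6} = \frac{57}{2}$)
$\left(2759 + k{\left(103,-79 \right)}\right) + N{\left(-89 \right)} = \left(2759 + \frac{57}{2}\right) - 152 = \frac{5575}{2} - 152 = \frac{5271}{2}$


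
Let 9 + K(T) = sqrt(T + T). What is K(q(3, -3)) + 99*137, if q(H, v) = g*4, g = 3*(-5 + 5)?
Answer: 13554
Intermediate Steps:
g = 0 (g = 3*0 = 0)
q(H, v) = 0 (q(H, v) = 0*4 = 0)
K(T) = -9 + sqrt(2)*sqrt(T) (K(T) = -9 + sqrt(T + T) = -9 + sqrt(2*T) = -9 + sqrt(2)*sqrt(T))
K(q(3, -3)) + 99*137 = (-9 + sqrt(2)*sqrt(0)) + 99*137 = (-9 + sqrt(2)*0) + 13563 = (-9 + 0) + 13563 = -9 + 13563 = 13554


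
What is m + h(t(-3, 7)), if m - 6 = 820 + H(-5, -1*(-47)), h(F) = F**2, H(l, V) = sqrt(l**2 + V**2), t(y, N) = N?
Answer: 875 + sqrt(2234) ≈ 922.27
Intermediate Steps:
H(l, V) = sqrt(V**2 + l**2)
m = 826 + sqrt(2234) (m = 6 + (820 + sqrt((-1*(-47))**2 + (-5)**2)) = 6 + (820 + sqrt(47**2 + 25)) = 6 + (820 + sqrt(2209 + 25)) = 6 + (820 + sqrt(2234)) = 826 + sqrt(2234) ≈ 873.27)
m + h(t(-3, 7)) = (826 + sqrt(2234)) + 7**2 = (826 + sqrt(2234)) + 49 = 875 + sqrt(2234)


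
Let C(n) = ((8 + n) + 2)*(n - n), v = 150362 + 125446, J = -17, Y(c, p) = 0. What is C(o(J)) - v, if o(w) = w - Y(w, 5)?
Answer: -275808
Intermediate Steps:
v = 275808
o(w) = w (o(w) = w - 1*0 = w + 0 = w)
C(n) = 0 (C(n) = (10 + n)*0 = 0)
C(o(J)) - v = 0 - 1*275808 = 0 - 275808 = -275808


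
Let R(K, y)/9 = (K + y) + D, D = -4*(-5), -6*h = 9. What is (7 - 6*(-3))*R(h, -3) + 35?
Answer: 7045/2 ≈ 3522.5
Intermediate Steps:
h = -3/2 (h = -⅙*9 = -3/2 ≈ -1.5000)
D = 20
R(K, y) = 180 + 9*K + 9*y (R(K, y) = 9*((K + y) + 20) = 9*(20 + K + y) = 180 + 9*K + 9*y)
(7 - 6*(-3))*R(h, -3) + 35 = (7 - 6*(-3))*(180 + 9*(-3/2) + 9*(-3)) + 35 = (7 + 18)*(180 - 27/2 - 27) + 35 = 25*(279/2) + 35 = 6975/2 + 35 = 7045/2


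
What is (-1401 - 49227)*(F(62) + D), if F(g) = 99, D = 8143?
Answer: -417275976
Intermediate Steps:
(-1401 - 49227)*(F(62) + D) = (-1401 - 49227)*(99 + 8143) = -50628*8242 = -417275976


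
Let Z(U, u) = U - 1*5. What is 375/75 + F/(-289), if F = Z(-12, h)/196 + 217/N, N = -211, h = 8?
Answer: 59805539/11951884 ≈ 5.0039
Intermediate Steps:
Z(U, u) = -5 + U (Z(U, u) = U - 5 = -5 + U)
F = -46119/41356 (F = (-5 - 12)/196 + 217/(-211) = -17*1/196 + 217*(-1/211) = -17/196 - 217/211 = -46119/41356 ≈ -1.1152)
375/75 + F/(-289) = 375/75 - 46119/41356/(-289) = 375*(1/75) - 46119/41356*(-1/289) = 5 + 46119/11951884 = 59805539/11951884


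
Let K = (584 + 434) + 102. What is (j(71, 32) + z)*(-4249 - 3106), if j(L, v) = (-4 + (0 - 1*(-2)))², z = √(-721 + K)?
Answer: -29420 - 7355*√399 ≈ -1.7634e+5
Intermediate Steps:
K = 1120 (K = 1018 + 102 = 1120)
z = √399 (z = √(-721 + 1120) = √399 ≈ 19.975)
j(L, v) = 4 (j(L, v) = (-4 + (0 + 2))² = (-4 + 2)² = (-2)² = 4)
(j(71, 32) + z)*(-4249 - 3106) = (4 + √399)*(-4249 - 3106) = (4 + √399)*(-7355) = -29420 - 7355*√399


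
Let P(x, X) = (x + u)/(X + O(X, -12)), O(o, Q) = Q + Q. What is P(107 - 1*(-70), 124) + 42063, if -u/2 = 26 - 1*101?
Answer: 4206627/100 ≈ 42066.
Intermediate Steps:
O(o, Q) = 2*Q
u = 150 (u = -2*(26 - 1*101) = -2*(26 - 101) = -2*(-75) = 150)
P(x, X) = (150 + x)/(-24 + X) (P(x, X) = (x + 150)/(X + 2*(-12)) = (150 + x)/(X - 24) = (150 + x)/(-24 + X))
P(107 - 1*(-70), 124) + 42063 = (150 + (107 - 1*(-70)))/(-24 + 124) + 42063 = (150 + (107 + 70))/100 + 42063 = (150 + 177)/100 + 42063 = (1/100)*327 + 42063 = 327/100 + 42063 = 4206627/100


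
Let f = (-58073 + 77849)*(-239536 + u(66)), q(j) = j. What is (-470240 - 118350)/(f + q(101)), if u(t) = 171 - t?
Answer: 117718/946997471 ≈ 0.00012431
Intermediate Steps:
f = -4734987456 (f = (-58073 + 77849)*(-239536 + (171 - 1*66)) = 19776*(-239536 + (171 - 66)) = 19776*(-239536 + 105) = 19776*(-239431) = -4734987456)
(-470240 - 118350)/(f + q(101)) = (-470240 - 118350)/(-4734987456 + 101) = -588590/(-4734987355) = -588590*(-1/4734987355) = 117718/946997471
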